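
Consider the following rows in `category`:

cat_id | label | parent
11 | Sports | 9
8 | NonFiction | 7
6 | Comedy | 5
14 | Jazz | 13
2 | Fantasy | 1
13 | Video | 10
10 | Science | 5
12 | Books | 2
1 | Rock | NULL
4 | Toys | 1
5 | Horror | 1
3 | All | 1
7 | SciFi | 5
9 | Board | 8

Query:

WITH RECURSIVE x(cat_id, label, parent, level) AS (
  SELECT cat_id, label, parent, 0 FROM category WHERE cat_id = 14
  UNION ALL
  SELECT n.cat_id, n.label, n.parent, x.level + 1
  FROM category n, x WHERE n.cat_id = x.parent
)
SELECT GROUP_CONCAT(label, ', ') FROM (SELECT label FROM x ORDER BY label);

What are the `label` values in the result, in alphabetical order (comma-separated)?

Base: cat_id=14 (Jazz), parent=13, level 0.
Iteration 1: join on cat_id=13 -> Video (id 13, parent=10, level 1).
Iteration 2: join on cat_id=10 -> Science (id 10, parent=5, level 2).
Iteration 3: join on cat_id=5 -> Horror (id 5, parent=1, level 3).
Iteration 4: join on cat_id=1 -> Rock (id 1, parent=NULL, level 4).
Iteration 5: parent is NULL; no match; recursion stops.

Horror, Jazz, Rock, Science, Video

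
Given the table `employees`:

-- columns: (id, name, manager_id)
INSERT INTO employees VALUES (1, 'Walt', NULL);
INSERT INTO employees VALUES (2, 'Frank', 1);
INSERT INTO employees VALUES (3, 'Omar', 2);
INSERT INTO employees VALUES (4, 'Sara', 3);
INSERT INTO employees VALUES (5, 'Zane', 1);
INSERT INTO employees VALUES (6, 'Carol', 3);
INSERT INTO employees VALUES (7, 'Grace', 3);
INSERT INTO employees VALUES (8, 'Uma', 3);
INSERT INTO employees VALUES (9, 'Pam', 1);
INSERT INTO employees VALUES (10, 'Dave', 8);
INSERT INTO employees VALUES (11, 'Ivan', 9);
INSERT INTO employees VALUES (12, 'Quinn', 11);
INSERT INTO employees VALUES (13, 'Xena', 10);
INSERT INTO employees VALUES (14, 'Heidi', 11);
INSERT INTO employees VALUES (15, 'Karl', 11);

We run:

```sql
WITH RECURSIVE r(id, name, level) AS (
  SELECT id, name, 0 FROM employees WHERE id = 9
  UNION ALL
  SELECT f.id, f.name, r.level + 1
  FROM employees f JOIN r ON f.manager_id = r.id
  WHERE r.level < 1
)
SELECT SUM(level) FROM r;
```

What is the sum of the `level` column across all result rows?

1

Base: id=9 (Pam) at level 0.
Iteration 1: rows with manager_id in {9} -> Ivan (id 11, level 1).
Iteration 2: level < 1 fails for all current rows; recursion stops.
SUM(level) = 0 + 1 = 1.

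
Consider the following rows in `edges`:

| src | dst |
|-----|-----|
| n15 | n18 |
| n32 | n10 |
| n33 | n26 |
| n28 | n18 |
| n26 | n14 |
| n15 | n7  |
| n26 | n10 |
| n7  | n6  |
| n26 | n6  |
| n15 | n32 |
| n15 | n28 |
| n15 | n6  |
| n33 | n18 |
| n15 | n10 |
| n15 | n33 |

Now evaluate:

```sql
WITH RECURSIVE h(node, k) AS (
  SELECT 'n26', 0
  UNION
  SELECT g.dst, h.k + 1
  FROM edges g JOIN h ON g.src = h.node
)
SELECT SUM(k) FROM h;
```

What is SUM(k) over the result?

Base: (n26, k=0).
Iteration 1: edges from {n26} -> (n10, k=1), (n14, k=1), (n6, k=1).
Iteration 2: no outgoing edges from {n10,n14,n6}; recursion stops.
SUM(k) = 0 + 1 + 1 + 1 = 3.

3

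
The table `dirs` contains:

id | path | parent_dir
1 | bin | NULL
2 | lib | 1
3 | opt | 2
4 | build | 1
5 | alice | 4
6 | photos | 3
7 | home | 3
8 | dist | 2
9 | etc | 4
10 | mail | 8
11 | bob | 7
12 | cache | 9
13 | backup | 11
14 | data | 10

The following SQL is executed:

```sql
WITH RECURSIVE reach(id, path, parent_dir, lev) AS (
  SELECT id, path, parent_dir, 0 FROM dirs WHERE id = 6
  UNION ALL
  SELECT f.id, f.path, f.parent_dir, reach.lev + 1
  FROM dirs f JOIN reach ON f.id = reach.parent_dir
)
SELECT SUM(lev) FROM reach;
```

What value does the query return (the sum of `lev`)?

Base: id=6 (photos), parent_dir=3, lev 0.
Iteration 1: join on id=3 -> opt (id 3, parent_dir=2, lev 1).
Iteration 2: join on id=2 -> lib (id 2, parent_dir=1, lev 2).
Iteration 3: join on id=1 -> bin (id 1, parent_dir=NULL, lev 3).
Iteration 4: parent_dir is NULL; no match; recursion stops.
SUM(lev) = 0 + 1 + 2 + 3 = 6.

6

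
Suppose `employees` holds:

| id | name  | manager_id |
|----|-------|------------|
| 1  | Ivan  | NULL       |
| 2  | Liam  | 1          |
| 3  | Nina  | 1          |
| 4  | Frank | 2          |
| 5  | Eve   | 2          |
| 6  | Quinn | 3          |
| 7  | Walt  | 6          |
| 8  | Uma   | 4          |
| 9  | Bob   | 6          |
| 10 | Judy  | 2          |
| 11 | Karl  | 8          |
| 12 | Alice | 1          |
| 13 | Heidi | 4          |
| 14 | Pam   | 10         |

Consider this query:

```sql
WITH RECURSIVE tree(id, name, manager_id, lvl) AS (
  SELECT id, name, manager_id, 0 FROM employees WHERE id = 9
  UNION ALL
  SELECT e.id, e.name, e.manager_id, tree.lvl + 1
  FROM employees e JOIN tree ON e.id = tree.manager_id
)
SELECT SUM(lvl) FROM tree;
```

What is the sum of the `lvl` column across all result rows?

Base: id=9 (Bob), manager_id=6, lvl 0.
Iteration 1: join on id=6 -> Quinn (id 6, manager_id=3, lvl 1).
Iteration 2: join on id=3 -> Nina (id 3, manager_id=1, lvl 2).
Iteration 3: join on id=1 -> Ivan (id 1, manager_id=NULL, lvl 3).
Iteration 4: manager_id is NULL; no match; recursion stops.
SUM(lvl) = 0 + 1 + 2 + 3 = 6.

6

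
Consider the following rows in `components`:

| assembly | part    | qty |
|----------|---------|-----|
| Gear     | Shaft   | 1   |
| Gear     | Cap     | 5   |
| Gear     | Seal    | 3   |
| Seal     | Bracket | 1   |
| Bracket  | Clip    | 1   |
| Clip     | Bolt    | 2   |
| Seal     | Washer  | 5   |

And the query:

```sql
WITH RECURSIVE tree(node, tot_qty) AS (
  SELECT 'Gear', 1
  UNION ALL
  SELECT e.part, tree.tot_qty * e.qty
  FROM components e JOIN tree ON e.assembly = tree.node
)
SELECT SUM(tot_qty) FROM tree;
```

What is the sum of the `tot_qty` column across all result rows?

37

Base: (Gear, tot_qty=1).
Iteration 1: components of {Gear} -> Cap = 1*5 = 5, Seal = 1*3 = 3, Shaft = 1*1 = 1.
Iteration 2: components of {Cap,Seal,Shaft} -> Bracket = 3*1 = 3, Washer = 3*5 = 15.
Iteration 3: components of {Bracket,Washer} -> Clip = 3*1 = 3.
Iteration 4: components of {Clip} -> Bolt = 3*2 = 6.
Iteration 5: no further components; recursion stops.
SUM(tot_qty) = 1 + 1 + 5 + 3 + 3 + 15 + 3 + 6 = 37.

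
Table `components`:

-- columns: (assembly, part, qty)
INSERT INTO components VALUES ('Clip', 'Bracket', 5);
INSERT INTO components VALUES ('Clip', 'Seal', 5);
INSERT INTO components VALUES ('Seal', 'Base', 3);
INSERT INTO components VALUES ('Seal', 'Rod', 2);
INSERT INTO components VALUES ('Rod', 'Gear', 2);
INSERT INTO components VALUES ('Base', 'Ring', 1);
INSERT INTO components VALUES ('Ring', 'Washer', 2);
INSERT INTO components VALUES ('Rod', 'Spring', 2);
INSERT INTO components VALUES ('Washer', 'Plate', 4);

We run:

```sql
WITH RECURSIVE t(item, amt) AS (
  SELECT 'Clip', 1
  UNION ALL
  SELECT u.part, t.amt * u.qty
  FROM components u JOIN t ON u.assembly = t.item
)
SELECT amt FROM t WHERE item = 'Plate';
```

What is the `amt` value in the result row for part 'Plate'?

Base: (Clip, amt=1).
Iteration 1: components of {Clip} -> Bracket = 1*5 = 5, Seal = 1*5 = 5.
Iteration 2: components of {Bracket,Seal} -> Base = 5*3 = 15, Rod = 5*2 = 10.
Iteration 3: components of {Base,Rod} -> Gear = 10*2 = 20, Ring = 15*1 = 15, Spring = 10*2 = 20.
Iteration 4: components of {Gear,Ring,Spring} -> Washer = 15*2 = 30.
Iteration 5: components of {Washer} -> Plate = 30*4 = 120.
Iteration 6: no further components; recursion stops.

120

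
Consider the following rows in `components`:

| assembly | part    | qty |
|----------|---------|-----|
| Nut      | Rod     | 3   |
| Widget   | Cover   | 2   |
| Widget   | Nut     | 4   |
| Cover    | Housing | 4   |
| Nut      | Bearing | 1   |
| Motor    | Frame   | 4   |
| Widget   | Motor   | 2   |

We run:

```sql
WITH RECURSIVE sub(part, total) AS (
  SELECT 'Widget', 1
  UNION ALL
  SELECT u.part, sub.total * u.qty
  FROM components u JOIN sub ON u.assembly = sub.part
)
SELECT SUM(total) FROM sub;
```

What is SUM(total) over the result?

Base: (Widget, total=1).
Iteration 1: components of {Widget} -> Cover = 1*2 = 2, Motor = 1*2 = 2, Nut = 1*4 = 4.
Iteration 2: components of {Cover,Motor,Nut} -> Bearing = 4*1 = 4, Frame = 2*4 = 8, Housing = 2*4 = 8, Rod = 4*3 = 12.
Iteration 3: no further components; recursion stops.
SUM(total) = 1 + 4 + 2 + 2 + 4 + 12 + 8 + 8 = 41.

41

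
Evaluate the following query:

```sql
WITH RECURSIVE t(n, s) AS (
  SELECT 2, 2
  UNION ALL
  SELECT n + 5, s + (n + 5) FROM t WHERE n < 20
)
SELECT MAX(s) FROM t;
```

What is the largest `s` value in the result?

60

Base: n=2, s=2.
Iteration 1: 2 < 20 holds -> n = 2 + 5 = 7, s = 2 + 7 = 9.
Iteration 2: 7 < 20 holds -> n = 7 + 5 = 12, s = 9 + 12 = 21.
Iteration 3: 12 < 20 holds -> n = 12 + 5 = 17, s = 21 + 17 = 38.
Iteration 4: 17 < 20 holds -> n = 17 + 5 = 22, s = 38 + 22 = 60.
Iteration 5: 22 < 20 fails; recursion stops.
s values: 2, 9, 21, 38, 60; the maximum is 60.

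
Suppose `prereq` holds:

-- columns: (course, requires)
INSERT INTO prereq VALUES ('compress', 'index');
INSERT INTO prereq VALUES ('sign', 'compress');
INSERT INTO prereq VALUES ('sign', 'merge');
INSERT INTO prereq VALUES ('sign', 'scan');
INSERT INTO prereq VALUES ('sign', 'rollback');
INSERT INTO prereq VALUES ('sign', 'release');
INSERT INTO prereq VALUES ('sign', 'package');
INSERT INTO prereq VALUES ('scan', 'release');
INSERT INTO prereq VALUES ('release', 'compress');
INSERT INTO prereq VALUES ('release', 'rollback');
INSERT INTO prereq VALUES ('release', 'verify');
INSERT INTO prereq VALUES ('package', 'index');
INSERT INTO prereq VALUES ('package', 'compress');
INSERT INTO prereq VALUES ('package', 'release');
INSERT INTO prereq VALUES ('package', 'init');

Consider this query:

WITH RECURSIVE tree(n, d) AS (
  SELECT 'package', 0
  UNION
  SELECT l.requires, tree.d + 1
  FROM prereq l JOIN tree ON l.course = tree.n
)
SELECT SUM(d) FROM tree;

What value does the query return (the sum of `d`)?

Base: (package, d=0).
Iteration 1: edges from {package} -> (compress, d=1), (index, d=1), (init, d=1), (release, d=1).
Iteration 2: edges from {compress,index,init,release} -> (compress, d=2), (index, d=2), (rollback, d=2), (verify, d=2).
Iteration 3: edges from {compress,index,rollback,verify} -> (index, d=3).
Iteration 4: no outgoing edges from {index}; recursion stops.
SUM(d) = 0 + 1 + 1 + 1 + 1 + 2 + 2 + 2 + 2 + 3 = 15.

15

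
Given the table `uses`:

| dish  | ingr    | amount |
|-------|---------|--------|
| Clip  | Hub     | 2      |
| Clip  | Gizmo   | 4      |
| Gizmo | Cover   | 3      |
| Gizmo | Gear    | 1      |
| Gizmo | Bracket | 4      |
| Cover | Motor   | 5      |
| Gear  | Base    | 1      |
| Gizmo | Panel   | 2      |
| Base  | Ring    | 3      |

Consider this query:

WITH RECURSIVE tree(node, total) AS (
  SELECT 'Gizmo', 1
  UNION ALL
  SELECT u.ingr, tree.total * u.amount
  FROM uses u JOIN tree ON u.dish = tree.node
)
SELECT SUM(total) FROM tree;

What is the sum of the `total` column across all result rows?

Base: (Gizmo, total=1).
Iteration 1: components of {Gizmo} -> Bracket = 1*4 = 4, Cover = 1*3 = 3, Gear = 1*1 = 1, Panel = 1*2 = 2.
Iteration 2: components of {Bracket,Cover,Gear,Panel} -> Base = 1*1 = 1, Motor = 3*5 = 15.
Iteration 3: components of {Base,Motor} -> Ring = 1*3 = 3.
Iteration 4: no further components; recursion stops.
SUM(total) = 1 + 3 + 1 + 4 + 2 + 15 + 1 + 3 = 30.

30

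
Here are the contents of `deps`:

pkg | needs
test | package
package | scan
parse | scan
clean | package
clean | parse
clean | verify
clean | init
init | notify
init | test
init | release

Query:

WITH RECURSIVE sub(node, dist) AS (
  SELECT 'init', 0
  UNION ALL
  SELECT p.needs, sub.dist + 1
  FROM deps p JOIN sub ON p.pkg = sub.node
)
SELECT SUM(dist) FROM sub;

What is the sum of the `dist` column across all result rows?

8

Base: (init, dist=0).
Iteration 1: edges from {init} -> (notify, dist=1), (release, dist=1), (test, dist=1).
Iteration 2: edges from {notify,release,test} -> (package, dist=2).
Iteration 3: edges from {package} -> (scan, dist=3).
Iteration 4: no outgoing edges from {scan}; recursion stops.
SUM(dist) = 0 + 1 + 1 + 1 + 2 + 3 = 8.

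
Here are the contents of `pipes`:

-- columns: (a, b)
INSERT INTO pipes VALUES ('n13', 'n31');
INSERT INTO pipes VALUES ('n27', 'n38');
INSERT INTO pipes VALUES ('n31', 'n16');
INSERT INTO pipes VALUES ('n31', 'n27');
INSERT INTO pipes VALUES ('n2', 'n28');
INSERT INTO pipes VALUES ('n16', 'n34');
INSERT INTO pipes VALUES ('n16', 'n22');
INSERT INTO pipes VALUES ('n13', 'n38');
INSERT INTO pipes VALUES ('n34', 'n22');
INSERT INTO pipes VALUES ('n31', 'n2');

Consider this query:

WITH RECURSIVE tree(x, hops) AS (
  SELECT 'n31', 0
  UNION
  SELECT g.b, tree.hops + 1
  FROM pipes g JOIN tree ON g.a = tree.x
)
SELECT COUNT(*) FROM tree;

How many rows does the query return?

9

Base: (n31, hops=0).
Iteration 1: edges from {n31} -> (n16, hops=1), (n2, hops=1), (n27, hops=1).
Iteration 2: edges from {n16,n2,n27} -> (n22, hops=2), (n28, hops=2), (n34, hops=2), (n38, hops=2).
Iteration 3: edges from {n22,n28,n34,n38} -> (n22, hops=3).
Iteration 4: no outgoing edges from {n22}; recursion stops.
Total rows emitted: 9.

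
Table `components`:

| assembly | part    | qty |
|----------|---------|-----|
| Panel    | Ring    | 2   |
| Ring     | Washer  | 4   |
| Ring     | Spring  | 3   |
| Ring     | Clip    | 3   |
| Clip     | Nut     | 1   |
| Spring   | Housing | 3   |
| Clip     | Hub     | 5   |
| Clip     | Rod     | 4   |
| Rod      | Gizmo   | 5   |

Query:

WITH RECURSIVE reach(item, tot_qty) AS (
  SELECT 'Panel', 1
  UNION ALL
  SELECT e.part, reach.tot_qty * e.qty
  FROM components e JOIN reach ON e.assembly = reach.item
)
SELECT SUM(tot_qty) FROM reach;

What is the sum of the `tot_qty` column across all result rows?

Base: (Panel, tot_qty=1).
Iteration 1: components of {Panel} -> Ring = 1*2 = 2.
Iteration 2: components of {Ring} -> Clip = 2*3 = 6, Spring = 2*3 = 6, Washer = 2*4 = 8.
Iteration 3: components of {Clip,Spring,Washer} -> Housing = 6*3 = 18, Hub = 6*5 = 30, Nut = 6*1 = 6, Rod = 6*4 = 24.
Iteration 4: components of {Housing,Hub,Nut,Rod} -> Gizmo = 24*5 = 120.
Iteration 5: no further components; recursion stops.
SUM(tot_qty) = 1 + 2 + 8 + 6 + 6 + 18 + 6 + 30 + 24 + 120 = 221.

221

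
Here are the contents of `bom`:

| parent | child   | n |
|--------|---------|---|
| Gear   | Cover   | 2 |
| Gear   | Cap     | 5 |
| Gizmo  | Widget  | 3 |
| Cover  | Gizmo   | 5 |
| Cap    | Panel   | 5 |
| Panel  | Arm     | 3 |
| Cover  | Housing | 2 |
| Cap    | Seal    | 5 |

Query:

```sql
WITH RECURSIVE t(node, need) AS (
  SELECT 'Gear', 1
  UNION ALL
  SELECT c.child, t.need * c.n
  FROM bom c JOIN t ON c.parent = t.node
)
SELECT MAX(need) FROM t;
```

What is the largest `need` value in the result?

Base: (Gear, need=1).
Iteration 1: components of {Gear} -> Cap = 1*5 = 5, Cover = 1*2 = 2.
Iteration 2: components of {Cap,Cover} -> Gizmo = 2*5 = 10, Housing = 2*2 = 4, Panel = 5*5 = 25, Seal = 5*5 = 25.
Iteration 3: components of {Gizmo,Housing,Panel,Seal} -> Arm = 25*3 = 75, Widget = 10*3 = 30.
Iteration 4: no further components; recursion stops.
need values: 1, 2, 5, 4, 10, 25, 25, 30, 75; the maximum is 75.

75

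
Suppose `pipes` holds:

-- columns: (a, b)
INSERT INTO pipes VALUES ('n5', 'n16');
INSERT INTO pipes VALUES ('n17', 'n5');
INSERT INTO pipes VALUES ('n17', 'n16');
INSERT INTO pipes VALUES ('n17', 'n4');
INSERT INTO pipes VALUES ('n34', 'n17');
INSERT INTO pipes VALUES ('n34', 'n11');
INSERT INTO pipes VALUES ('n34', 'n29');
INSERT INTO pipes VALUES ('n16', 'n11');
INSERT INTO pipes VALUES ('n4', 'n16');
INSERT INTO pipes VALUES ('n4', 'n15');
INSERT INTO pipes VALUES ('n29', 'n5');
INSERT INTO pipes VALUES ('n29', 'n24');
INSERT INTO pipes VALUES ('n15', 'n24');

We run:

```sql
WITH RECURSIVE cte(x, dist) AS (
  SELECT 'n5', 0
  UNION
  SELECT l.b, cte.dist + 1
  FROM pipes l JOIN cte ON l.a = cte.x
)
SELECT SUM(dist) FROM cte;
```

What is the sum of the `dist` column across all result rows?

3

Base: (n5, dist=0).
Iteration 1: edges from {n5} -> (n16, dist=1).
Iteration 2: edges from {n16} -> (n11, dist=2).
Iteration 3: no outgoing edges from {n11}; recursion stops.
SUM(dist) = 0 + 1 + 2 = 3.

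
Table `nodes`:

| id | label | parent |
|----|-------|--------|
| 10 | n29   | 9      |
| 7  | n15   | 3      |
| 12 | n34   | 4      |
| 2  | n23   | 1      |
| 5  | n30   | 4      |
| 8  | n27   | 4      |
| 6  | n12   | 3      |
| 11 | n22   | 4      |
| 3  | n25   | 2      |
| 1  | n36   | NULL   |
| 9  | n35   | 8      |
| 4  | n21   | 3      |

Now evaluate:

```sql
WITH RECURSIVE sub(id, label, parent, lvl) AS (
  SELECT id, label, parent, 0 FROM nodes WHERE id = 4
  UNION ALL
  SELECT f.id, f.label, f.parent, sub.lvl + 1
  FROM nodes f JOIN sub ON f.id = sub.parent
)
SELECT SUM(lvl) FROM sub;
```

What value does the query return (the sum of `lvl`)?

6

Base: id=4 (n21), parent=3, lvl 0.
Iteration 1: join on id=3 -> n25 (id 3, parent=2, lvl 1).
Iteration 2: join on id=2 -> n23 (id 2, parent=1, lvl 2).
Iteration 3: join on id=1 -> n36 (id 1, parent=NULL, lvl 3).
Iteration 4: parent is NULL; no match; recursion stops.
SUM(lvl) = 0 + 1 + 2 + 3 = 6.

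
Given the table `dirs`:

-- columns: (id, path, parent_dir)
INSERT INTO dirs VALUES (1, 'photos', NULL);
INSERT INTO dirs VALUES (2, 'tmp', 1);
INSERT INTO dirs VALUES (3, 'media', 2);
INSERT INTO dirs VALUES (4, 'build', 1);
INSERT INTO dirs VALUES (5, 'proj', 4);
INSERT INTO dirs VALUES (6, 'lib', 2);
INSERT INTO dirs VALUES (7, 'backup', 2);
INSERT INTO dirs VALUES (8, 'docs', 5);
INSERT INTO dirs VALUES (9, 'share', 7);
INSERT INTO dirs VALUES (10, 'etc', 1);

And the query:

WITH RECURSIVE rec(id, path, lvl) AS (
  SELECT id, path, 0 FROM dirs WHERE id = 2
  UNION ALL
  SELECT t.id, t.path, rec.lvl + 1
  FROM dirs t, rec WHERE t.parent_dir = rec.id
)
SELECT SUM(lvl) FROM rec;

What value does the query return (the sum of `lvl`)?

5

Base: id=2 (tmp) at lvl 0.
Iteration 1: rows with parent_dir in {2} -> media (id 3, lvl 1), lib (id 6, lvl 1), backup (id 7, lvl 1).
Iteration 2: rows with parent_dir in {3,6,7} -> share (id 9, lvl 2).
Iteration 3: no rows with parent_dir in {9}; recursion stops.
SUM(lvl) = 0 + 1 + 1 + 1 + 2 = 5.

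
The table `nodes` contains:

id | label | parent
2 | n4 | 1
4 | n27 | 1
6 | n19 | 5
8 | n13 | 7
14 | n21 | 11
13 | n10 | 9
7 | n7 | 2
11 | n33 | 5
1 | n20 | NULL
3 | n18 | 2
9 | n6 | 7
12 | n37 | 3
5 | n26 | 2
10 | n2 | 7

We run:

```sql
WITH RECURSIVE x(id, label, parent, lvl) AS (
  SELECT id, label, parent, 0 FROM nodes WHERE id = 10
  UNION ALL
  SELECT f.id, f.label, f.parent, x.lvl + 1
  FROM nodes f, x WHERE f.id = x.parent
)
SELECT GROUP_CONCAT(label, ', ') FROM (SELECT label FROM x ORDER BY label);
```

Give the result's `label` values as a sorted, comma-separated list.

n2, n20, n4, n7

Base: id=10 (n2), parent=7, lvl 0.
Iteration 1: join on id=7 -> n7 (id 7, parent=2, lvl 1).
Iteration 2: join on id=2 -> n4 (id 2, parent=1, lvl 2).
Iteration 3: join on id=1 -> n20 (id 1, parent=NULL, lvl 3).
Iteration 4: parent is NULL; no match; recursion stops.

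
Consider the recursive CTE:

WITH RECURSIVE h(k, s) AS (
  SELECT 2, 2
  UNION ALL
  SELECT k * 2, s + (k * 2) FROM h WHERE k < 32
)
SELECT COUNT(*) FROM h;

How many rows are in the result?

Base: k=2, s=2.
Iteration 1: 2 < 32 holds -> k = 2 * 2 = 4, s = 2 + 4 = 6.
Iteration 2: 4 < 32 holds -> k = 4 * 2 = 8, s = 6 + 8 = 14.
Iteration 3: 8 < 32 holds -> k = 8 * 2 = 16, s = 14 + 16 = 30.
Iteration 4: 16 < 32 holds -> k = 16 * 2 = 32, s = 30 + 32 = 62.
Iteration 5: 32 < 32 fails; recursion stops.
Total rows emitted: 5.

5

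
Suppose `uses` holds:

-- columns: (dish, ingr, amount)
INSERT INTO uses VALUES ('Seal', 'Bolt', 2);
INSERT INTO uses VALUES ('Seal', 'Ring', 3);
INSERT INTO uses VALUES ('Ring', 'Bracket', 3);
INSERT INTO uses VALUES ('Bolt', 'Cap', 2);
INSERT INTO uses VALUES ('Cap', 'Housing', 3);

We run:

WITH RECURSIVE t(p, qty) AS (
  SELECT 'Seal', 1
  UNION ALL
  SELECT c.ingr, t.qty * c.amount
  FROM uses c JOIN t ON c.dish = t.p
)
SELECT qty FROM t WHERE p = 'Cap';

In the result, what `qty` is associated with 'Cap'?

4

Base: (Seal, qty=1).
Iteration 1: components of {Seal} -> Bolt = 1*2 = 2, Ring = 1*3 = 3.
Iteration 2: components of {Bolt,Ring} -> Bracket = 3*3 = 9, Cap = 2*2 = 4.
Iteration 3: components of {Bracket,Cap} -> Housing = 4*3 = 12.
Iteration 4: no further components; recursion stops.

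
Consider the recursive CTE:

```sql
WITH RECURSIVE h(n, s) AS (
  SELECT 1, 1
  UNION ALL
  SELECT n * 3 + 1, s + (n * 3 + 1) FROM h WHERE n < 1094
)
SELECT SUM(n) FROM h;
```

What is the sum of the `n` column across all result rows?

4916

Base: n=1, s=1.
Iteration 1: 1 < 1094 holds -> n = 1 * 3 + 1 = 4, s = 1 + 4 = 5.
Iteration 2: 4 < 1094 holds -> n = 4 * 3 + 1 = 13, s = 5 + 13 = 18.
Iteration 3: 13 < 1094 holds -> n = 13 * 3 + 1 = 40, s = 18 + 40 = 58.
Iteration 4: 40 < 1094 holds -> n = 40 * 3 + 1 = 121, s = 58 + 121 = 179.
Iteration 5: 121 < 1094 holds -> n = 121 * 3 + 1 = 364, s = 179 + 364 = 543.
Iteration 6: 364 < 1094 holds -> n = 364 * 3 + 1 = 1093, s = 543 + 1093 = 1636.
Iteration 7: 1093 < 1094 holds -> n = 1093 * 3 + 1 = 3280, s = 1636 + 3280 = 4916.
Iteration 8: 3280 < 1094 fails; recursion stops.
SUM(n) = 1 + 4 + 13 + 40 + 121 + 364 + 1093 + 3280 = 4916.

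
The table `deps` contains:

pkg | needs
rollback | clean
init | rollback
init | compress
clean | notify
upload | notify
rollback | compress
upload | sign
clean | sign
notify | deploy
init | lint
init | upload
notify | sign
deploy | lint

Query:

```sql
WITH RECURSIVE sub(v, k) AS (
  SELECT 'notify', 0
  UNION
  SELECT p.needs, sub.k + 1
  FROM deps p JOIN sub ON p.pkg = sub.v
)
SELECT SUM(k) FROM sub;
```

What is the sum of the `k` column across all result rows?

4

Base: (notify, k=0).
Iteration 1: edges from {notify} -> (deploy, k=1), (sign, k=1).
Iteration 2: edges from {deploy,sign} -> (lint, k=2).
Iteration 3: no outgoing edges from {lint}; recursion stops.
SUM(k) = 0 + 1 + 1 + 2 = 4.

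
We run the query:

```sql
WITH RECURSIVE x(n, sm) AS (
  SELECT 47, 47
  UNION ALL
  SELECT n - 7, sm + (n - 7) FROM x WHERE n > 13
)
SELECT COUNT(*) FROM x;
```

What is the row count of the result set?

6

Base: n=47, sm=47.
Iteration 1: 47 > 13 holds -> n = 47 - 7 = 40, sm = 47 + 40 = 87.
Iteration 2: 40 > 13 holds -> n = 40 - 7 = 33, sm = 87 + 33 = 120.
Iteration 3: 33 > 13 holds -> n = 33 - 7 = 26, sm = 120 + 26 = 146.
Iteration 4: 26 > 13 holds -> n = 26 - 7 = 19, sm = 146 + 19 = 165.
Iteration 5: 19 > 13 holds -> n = 19 - 7 = 12, sm = 165 + 12 = 177.
Iteration 6: 12 > 13 fails; recursion stops.
Total rows emitted: 6.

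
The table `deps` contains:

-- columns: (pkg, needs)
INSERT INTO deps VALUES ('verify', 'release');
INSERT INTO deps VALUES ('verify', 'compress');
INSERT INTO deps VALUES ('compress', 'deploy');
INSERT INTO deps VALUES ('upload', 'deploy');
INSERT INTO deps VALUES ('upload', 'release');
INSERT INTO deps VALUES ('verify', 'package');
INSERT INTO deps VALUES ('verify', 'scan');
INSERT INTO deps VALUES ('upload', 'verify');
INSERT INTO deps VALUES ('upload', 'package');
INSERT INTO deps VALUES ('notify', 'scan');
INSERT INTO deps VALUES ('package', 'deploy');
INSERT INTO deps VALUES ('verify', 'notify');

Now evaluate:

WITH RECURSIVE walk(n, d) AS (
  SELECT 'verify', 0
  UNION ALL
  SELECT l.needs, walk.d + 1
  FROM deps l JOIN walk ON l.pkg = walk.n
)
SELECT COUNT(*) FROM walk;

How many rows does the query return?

9

Base: (verify, d=0).
Iteration 1: edges from {verify} -> (compress, d=1), (notify, d=1), (package, d=1), (release, d=1), (scan, d=1).
Iteration 2: edges from {compress,notify,package,release,scan} -> (deploy, d=2) x2, (scan, d=2). [UNION ALL keeps all 3 new rows, including repeats]
Iteration 3: no outgoing edges from {deploy,scan}; recursion stops.
Total rows emitted: 9.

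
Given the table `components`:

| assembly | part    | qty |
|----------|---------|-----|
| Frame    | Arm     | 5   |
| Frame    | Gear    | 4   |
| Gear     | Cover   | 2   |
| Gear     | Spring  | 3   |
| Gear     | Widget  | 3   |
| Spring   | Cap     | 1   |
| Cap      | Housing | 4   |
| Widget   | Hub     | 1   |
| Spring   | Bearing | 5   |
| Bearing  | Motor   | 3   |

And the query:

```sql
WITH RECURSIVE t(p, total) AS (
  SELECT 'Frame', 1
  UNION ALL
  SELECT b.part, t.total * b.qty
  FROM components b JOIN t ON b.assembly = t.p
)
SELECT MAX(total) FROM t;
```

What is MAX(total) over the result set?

Base: (Frame, total=1).
Iteration 1: components of {Frame} -> Arm = 1*5 = 5, Gear = 1*4 = 4.
Iteration 2: components of {Arm,Gear} -> Cover = 4*2 = 8, Spring = 4*3 = 12, Widget = 4*3 = 12.
Iteration 3: components of {Cover,Spring,Widget} -> Bearing = 12*5 = 60, Cap = 12*1 = 12, Hub = 12*1 = 12.
Iteration 4: components of {Bearing,Cap,Hub} -> Housing = 12*4 = 48, Motor = 60*3 = 180.
Iteration 5: no further components; recursion stops.
total values: 1, 5, 4, 8, 12, 12, 12, 60, 12, 48, 180; the maximum is 180.

180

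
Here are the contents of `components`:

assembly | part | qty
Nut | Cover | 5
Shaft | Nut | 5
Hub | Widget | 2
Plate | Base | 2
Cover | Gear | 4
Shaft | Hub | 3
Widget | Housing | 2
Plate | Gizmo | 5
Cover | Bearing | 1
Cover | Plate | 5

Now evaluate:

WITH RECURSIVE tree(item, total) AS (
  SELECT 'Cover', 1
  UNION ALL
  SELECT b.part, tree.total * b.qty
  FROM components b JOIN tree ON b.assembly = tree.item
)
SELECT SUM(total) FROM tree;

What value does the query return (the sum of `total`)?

Base: (Cover, total=1).
Iteration 1: components of {Cover} -> Bearing = 1*1 = 1, Gear = 1*4 = 4, Plate = 1*5 = 5.
Iteration 2: components of {Bearing,Gear,Plate} -> Base = 5*2 = 10, Gizmo = 5*5 = 25.
Iteration 3: no further components; recursion stops.
SUM(total) = 1 + 5 + 4 + 1 + 25 + 10 = 46.

46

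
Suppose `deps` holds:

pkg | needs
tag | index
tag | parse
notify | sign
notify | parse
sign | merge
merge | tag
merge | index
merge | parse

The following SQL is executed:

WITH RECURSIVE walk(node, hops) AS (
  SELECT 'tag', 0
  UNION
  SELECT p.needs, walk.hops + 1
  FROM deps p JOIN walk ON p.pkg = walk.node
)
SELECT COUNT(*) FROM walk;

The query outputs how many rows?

Base: (tag, hops=0).
Iteration 1: edges from {tag} -> (index, hops=1), (parse, hops=1).
Iteration 2: no outgoing edges from {index,parse}; recursion stops.
Total rows emitted: 3.

3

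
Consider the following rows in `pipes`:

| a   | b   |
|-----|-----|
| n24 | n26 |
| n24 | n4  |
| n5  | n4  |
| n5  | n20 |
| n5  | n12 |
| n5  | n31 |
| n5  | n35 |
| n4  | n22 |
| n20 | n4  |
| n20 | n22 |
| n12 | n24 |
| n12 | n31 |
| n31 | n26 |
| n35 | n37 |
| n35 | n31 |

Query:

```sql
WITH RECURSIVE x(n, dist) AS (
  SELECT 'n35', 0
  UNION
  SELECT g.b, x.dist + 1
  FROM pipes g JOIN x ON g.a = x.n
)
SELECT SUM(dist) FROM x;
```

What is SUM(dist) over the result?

4

Base: (n35, dist=0).
Iteration 1: edges from {n35} -> (n31, dist=1), (n37, dist=1).
Iteration 2: edges from {n31,n37} -> (n26, dist=2).
Iteration 3: no outgoing edges from {n26}; recursion stops.
SUM(dist) = 0 + 1 + 1 + 2 = 4.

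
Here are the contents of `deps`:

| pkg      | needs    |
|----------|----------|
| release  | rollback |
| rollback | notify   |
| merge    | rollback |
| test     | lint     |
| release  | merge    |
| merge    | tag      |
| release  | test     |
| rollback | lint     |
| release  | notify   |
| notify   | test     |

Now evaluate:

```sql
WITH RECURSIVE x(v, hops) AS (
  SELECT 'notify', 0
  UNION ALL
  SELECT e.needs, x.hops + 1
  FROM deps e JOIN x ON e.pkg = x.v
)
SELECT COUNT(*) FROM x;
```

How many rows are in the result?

3

Base: (notify, hops=0).
Iteration 1: edges from {notify} -> (test, hops=1).
Iteration 2: edges from {test} -> (lint, hops=2).
Iteration 3: no outgoing edges from {lint}; recursion stops.
Total rows emitted: 3.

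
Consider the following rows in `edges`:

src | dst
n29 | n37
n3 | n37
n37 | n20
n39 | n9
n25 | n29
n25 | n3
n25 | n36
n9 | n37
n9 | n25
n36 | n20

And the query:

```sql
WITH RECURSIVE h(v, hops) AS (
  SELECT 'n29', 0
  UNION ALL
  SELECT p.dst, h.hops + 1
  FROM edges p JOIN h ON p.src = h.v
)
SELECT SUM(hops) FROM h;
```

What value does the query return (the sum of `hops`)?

3

Base: (n29, hops=0).
Iteration 1: edges from {n29} -> (n37, hops=1).
Iteration 2: edges from {n37} -> (n20, hops=2).
Iteration 3: no outgoing edges from {n20}; recursion stops.
SUM(hops) = 0 + 1 + 2 = 3.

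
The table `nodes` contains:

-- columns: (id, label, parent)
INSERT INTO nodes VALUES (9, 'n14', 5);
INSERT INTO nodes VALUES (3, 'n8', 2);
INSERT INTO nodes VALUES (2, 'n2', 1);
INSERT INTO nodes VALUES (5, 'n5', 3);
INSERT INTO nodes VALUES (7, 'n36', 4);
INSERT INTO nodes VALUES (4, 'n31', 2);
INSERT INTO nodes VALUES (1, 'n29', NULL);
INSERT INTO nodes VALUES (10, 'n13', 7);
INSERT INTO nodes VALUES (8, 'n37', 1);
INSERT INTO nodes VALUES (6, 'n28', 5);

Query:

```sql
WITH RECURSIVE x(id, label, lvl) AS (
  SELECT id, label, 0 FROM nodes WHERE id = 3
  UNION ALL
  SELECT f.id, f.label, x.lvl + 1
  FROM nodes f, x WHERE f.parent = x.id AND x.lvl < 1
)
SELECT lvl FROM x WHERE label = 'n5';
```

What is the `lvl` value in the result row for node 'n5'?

1

Base: id=3 (n8) at lvl 0.
Iteration 1: rows with parent in {3} -> n5 (id 5, lvl 1).
Iteration 2: lvl < 1 fails for all current rows; recursion stops.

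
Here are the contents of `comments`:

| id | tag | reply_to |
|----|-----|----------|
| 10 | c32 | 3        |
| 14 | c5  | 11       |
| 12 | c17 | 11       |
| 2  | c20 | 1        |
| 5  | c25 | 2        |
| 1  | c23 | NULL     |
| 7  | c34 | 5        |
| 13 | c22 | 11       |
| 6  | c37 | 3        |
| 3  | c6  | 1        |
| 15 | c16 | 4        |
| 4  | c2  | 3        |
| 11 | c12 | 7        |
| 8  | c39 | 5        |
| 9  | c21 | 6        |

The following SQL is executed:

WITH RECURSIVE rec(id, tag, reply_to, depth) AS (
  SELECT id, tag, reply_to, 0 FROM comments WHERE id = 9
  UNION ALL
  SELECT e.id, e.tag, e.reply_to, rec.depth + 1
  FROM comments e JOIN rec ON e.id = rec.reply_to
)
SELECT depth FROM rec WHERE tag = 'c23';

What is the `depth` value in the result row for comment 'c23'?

Base: id=9 (c21), reply_to=6, depth 0.
Iteration 1: join on id=6 -> c37 (id 6, reply_to=3, depth 1).
Iteration 2: join on id=3 -> c6 (id 3, reply_to=1, depth 2).
Iteration 3: join on id=1 -> c23 (id 1, reply_to=NULL, depth 3).
Iteration 4: reply_to is NULL; no match; recursion stops.

3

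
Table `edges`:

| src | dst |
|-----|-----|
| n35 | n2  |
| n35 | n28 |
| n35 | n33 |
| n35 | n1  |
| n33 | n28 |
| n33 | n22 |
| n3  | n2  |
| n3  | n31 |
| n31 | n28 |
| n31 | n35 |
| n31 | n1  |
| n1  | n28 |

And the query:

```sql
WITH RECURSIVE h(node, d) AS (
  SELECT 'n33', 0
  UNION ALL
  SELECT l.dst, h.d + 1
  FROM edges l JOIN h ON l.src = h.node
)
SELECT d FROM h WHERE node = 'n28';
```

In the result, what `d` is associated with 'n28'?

Base: (n33, d=0).
Iteration 1: edges from {n33} -> (n22, d=1), (n28, d=1).
Iteration 2: no outgoing edges from {n22,n28}; recursion stops.

1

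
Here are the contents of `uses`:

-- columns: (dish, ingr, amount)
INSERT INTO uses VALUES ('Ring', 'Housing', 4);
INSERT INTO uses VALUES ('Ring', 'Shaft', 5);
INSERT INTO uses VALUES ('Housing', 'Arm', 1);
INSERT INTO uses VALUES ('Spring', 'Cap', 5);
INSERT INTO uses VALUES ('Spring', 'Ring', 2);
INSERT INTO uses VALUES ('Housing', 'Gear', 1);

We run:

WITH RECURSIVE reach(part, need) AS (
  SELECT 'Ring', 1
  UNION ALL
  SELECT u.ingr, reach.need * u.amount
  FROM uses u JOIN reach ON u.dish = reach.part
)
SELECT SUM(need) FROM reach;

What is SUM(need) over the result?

18

Base: (Ring, need=1).
Iteration 1: components of {Ring} -> Housing = 1*4 = 4, Shaft = 1*5 = 5.
Iteration 2: components of {Housing,Shaft} -> Arm = 4*1 = 4, Gear = 4*1 = 4.
Iteration 3: no further components; recursion stops.
SUM(need) = 1 + 4 + 5 + 4 + 4 = 18.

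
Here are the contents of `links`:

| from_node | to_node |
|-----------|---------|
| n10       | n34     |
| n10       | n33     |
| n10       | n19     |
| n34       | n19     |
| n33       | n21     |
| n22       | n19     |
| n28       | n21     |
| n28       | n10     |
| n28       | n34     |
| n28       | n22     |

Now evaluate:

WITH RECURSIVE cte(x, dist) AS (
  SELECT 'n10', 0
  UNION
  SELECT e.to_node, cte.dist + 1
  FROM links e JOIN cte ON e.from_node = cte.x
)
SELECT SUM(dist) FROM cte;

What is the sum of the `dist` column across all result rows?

Base: (n10, dist=0).
Iteration 1: edges from {n10} -> (n19, dist=1), (n33, dist=1), (n34, dist=1).
Iteration 2: edges from {n19,n33,n34} -> (n19, dist=2), (n21, dist=2).
Iteration 3: no outgoing edges from {n19,n21}; recursion stops.
SUM(dist) = 0 + 1 + 1 + 1 + 2 + 2 = 7.

7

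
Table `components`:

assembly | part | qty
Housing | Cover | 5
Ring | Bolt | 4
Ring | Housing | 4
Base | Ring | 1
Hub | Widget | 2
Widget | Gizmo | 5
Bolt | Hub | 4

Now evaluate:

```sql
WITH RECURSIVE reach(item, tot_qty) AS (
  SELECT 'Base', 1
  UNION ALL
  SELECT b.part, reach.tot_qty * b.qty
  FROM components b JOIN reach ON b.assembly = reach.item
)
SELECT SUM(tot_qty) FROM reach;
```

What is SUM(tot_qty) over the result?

Base: (Base, tot_qty=1).
Iteration 1: components of {Base} -> Ring = 1*1 = 1.
Iteration 2: components of {Ring} -> Bolt = 1*4 = 4, Housing = 1*4 = 4.
Iteration 3: components of {Bolt,Housing} -> Cover = 4*5 = 20, Hub = 4*4 = 16.
Iteration 4: components of {Cover,Hub} -> Widget = 16*2 = 32.
Iteration 5: components of {Widget} -> Gizmo = 32*5 = 160.
Iteration 6: no further components; recursion stops.
SUM(tot_qty) = 1 + 1 + 4 + 4 + 16 + 20 + 32 + 160 = 238.

238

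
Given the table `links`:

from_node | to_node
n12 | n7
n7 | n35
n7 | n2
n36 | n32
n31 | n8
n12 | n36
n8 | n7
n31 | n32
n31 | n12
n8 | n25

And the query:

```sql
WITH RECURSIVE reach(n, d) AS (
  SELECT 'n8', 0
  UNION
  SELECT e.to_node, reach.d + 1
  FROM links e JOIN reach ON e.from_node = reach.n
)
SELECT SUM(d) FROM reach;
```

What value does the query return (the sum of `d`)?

Base: (n8, d=0).
Iteration 1: edges from {n8} -> (n25, d=1), (n7, d=1).
Iteration 2: edges from {n25,n7} -> (n2, d=2), (n35, d=2).
Iteration 3: no outgoing edges from {n2,n35}; recursion stops.
SUM(d) = 0 + 1 + 1 + 2 + 2 = 6.

6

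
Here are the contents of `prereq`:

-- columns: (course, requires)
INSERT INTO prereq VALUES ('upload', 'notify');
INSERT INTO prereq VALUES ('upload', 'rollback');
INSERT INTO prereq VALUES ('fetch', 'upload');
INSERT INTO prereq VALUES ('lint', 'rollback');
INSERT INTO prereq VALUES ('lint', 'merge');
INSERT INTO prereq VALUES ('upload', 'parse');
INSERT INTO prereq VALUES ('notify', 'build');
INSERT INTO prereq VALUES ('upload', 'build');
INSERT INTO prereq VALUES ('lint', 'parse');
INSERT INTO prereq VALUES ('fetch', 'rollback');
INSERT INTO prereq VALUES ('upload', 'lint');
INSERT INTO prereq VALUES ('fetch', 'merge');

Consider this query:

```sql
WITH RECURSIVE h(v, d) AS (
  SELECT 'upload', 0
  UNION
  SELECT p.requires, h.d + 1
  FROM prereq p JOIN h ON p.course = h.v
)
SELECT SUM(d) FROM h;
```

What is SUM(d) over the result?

Base: (upload, d=0).
Iteration 1: edges from {upload} -> (build, d=1), (lint, d=1), (notify, d=1), (parse, d=1), (rollback, d=1).
Iteration 2: edges from {build,lint,notify,parse,rollback} -> (build, d=2), (merge, d=2), (parse, d=2), (rollback, d=2).
Iteration 3: no outgoing edges from {build,merge,parse,rollback}; recursion stops.
SUM(d) = 0 + 1 + 1 + 1 + 1 + 1 + 2 + 2 + 2 + 2 = 13.

13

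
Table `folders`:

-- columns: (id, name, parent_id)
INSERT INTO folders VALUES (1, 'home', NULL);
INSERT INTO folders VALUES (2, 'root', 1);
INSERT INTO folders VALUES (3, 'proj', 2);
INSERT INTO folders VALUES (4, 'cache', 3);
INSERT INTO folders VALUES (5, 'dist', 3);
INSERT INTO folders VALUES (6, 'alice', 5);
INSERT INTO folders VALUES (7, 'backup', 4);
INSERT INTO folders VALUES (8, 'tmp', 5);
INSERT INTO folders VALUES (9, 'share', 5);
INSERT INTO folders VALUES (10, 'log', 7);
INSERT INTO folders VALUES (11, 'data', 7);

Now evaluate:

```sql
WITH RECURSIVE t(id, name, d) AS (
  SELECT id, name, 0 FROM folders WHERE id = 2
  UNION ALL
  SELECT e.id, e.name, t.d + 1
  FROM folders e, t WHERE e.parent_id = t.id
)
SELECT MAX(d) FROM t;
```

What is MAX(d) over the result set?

Base: id=2 (root) at d 0.
Iteration 1: rows with parent_id in {2} -> proj (id 3, d 1).
Iteration 2: rows with parent_id in {3} -> cache (id 4, d 2), dist (id 5, d 2).
Iteration 3: rows with parent_id in {4,5} -> alice (id 6, d 3), backup (id 7, d 3), tmp (id 8, d 3), share (id 9, d 3).
Iteration 4: rows with parent_id in {6,7,8,9} -> log (id 10, d 4), data (id 11, d 4).
Iteration 5: no rows with parent_id in {10,11}; recursion stops.
d values: 0, 1, 2, 2, 3, 3, 3, 3, 4, 4; the maximum is 4.

4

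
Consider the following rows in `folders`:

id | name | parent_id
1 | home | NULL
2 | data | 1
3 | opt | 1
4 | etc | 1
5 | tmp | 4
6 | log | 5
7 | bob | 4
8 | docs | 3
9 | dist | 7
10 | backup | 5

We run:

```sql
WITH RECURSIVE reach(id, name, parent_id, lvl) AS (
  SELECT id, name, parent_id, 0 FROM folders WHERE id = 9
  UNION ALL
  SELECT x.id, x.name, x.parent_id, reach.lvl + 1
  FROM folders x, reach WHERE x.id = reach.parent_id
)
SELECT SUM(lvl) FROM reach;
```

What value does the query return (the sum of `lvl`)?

Base: id=9 (dist), parent_id=7, lvl 0.
Iteration 1: join on id=7 -> bob (id 7, parent_id=4, lvl 1).
Iteration 2: join on id=4 -> etc (id 4, parent_id=1, lvl 2).
Iteration 3: join on id=1 -> home (id 1, parent_id=NULL, lvl 3).
Iteration 4: parent_id is NULL; no match; recursion stops.
SUM(lvl) = 0 + 1 + 2 + 3 = 6.

6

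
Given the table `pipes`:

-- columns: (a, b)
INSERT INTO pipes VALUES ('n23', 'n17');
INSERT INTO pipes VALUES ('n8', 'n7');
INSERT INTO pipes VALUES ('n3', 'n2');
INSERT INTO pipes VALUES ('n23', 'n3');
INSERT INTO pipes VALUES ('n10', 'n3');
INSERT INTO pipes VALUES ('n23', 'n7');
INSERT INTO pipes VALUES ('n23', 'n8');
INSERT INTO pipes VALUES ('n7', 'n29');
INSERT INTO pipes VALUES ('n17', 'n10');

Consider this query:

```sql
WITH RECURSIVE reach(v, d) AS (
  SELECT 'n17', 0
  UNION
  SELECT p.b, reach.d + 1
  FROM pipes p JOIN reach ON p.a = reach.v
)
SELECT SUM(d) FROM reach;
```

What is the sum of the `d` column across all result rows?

6

Base: (n17, d=0).
Iteration 1: edges from {n17} -> (n10, d=1).
Iteration 2: edges from {n10} -> (n3, d=2).
Iteration 3: edges from {n3} -> (n2, d=3).
Iteration 4: no outgoing edges from {n2}; recursion stops.
SUM(d) = 0 + 1 + 2 + 3 = 6.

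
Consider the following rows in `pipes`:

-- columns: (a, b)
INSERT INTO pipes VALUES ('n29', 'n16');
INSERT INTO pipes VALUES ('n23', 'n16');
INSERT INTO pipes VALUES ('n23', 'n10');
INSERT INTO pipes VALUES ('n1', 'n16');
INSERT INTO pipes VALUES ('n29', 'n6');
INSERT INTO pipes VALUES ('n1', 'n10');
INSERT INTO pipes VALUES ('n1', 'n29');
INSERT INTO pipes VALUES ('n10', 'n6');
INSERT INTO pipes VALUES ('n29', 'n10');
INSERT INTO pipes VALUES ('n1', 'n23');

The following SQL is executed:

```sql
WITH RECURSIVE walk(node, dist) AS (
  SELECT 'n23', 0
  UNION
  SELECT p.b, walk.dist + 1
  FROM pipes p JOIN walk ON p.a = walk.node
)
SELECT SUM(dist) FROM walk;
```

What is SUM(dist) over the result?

4

Base: (n23, dist=0).
Iteration 1: edges from {n23} -> (n10, dist=1), (n16, dist=1).
Iteration 2: edges from {n10,n16} -> (n6, dist=2).
Iteration 3: no outgoing edges from {n6}; recursion stops.
SUM(dist) = 0 + 1 + 1 + 2 = 4.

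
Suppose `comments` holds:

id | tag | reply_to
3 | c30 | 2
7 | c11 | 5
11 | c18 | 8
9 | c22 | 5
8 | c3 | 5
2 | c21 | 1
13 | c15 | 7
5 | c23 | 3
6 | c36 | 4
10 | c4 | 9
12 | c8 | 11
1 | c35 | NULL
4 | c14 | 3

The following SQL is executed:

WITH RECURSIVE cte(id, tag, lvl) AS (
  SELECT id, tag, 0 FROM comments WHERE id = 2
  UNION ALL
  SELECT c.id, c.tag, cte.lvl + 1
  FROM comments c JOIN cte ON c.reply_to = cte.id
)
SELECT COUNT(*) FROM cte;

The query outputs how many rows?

Base: id=2 (c21) at lvl 0.
Iteration 1: rows with reply_to in {2} -> c30 (id 3, lvl 1).
Iteration 2: rows with reply_to in {3} -> c14 (id 4, lvl 2), c23 (id 5, lvl 2).
Iteration 3: rows with reply_to in {4,5} -> c36 (id 6, lvl 3), c11 (id 7, lvl 3), c3 (id 8, lvl 3), c22 (id 9, lvl 3).
Iteration 4: rows with reply_to in {6,7,8,9} -> c4 (id 10, lvl 4), c18 (id 11, lvl 4), c15 (id 13, lvl 4).
Iteration 5: rows with reply_to in {10,11,13} -> c8 (id 12, lvl 5).
Iteration 6: no rows with reply_to in {12}; recursion stops.
Total rows emitted: 12.

12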